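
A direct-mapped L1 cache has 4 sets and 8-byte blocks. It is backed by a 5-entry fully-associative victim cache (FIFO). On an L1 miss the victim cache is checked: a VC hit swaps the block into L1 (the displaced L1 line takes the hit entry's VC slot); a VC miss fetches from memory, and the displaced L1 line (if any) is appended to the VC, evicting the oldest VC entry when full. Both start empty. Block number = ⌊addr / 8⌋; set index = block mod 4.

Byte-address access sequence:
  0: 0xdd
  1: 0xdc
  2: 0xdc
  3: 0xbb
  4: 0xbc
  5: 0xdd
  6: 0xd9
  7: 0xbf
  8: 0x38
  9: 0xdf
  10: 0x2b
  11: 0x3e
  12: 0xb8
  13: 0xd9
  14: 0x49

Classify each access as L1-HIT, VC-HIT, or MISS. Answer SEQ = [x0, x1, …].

0: 0xdd (blk 27, set 3) → MISS  vc=[]
1: 0xdc (blk 27, set 3) → L1-HIT  vc=[]
2: 0xdc (blk 27, set 3) → L1-HIT  vc=[]
3: 0xbb (blk 23, set 3) → MISS  vc=[27]
4: 0xbc (blk 23, set 3) → L1-HIT  vc=[27]
5: 0xdd (blk 27, set 3) → VC-HIT  vc=[23]
6: 0xd9 (blk 27, set 3) → L1-HIT  vc=[23]
7: 0xbf (blk 23, set 3) → VC-HIT  vc=[27]
8: 0x38 (blk 7, set 3) → MISS  vc=[27, 23]
9: 0xdf (blk 27, set 3) → VC-HIT  vc=[7, 23]
10: 0x2b (blk 5, set 1) → MISS  vc=[7, 23]
11: 0x3e (blk 7, set 3) → VC-HIT  vc=[27, 23]
12: 0xb8 (blk 23, set 3) → VC-HIT  vc=[27, 7]
13: 0xd9 (blk 27, set 3) → VC-HIT  vc=[23, 7]
14: 0x49 (blk 9, set 1) → MISS  vc=[23, 7, 5]

SEQ = [MISS, L1-HIT, L1-HIT, MISS, L1-HIT, VC-HIT, L1-HIT, VC-HIT, MISS, VC-HIT, MISS, VC-HIT, VC-HIT, VC-HIT, MISS]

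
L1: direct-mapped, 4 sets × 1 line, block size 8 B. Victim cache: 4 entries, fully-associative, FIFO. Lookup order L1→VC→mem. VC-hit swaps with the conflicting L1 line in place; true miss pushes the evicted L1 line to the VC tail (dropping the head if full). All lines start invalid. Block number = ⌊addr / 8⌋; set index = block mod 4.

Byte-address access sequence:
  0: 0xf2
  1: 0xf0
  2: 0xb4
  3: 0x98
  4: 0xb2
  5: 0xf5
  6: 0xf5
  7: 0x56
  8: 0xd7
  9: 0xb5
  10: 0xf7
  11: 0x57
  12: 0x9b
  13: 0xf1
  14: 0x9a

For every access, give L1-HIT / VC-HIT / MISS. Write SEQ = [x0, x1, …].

0: 0xf2 (blk 30, set 2) → MISS  vc=[]
1: 0xf0 (blk 30, set 2) → L1-HIT  vc=[]
2: 0xb4 (blk 22, set 2) → MISS  vc=[30]
3: 0x98 (blk 19, set 3) → MISS  vc=[30]
4: 0xb2 (blk 22, set 2) → L1-HIT  vc=[30]
5: 0xf5 (blk 30, set 2) → VC-HIT  vc=[22]
6: 0xf5 (blk 30, set 2) → L1-HIT  vc=[22]
7: 0x56 (blk 10, set 2) → MISS  vc=[22, 30]
8: 0xd7 (blk 26, set 2) → MISS  vc=[22, 30, 10]
9: 0xb5 (blk 22, set 2) → VC-HIT  vc=[26, 30, 10]
10: 0xf7 (blk 30, set 2) → VC-HIT  vc=[26, 22, 10]
11: 0x57 (blk 10, set 2) → VC-HIT  vc=[26, 22, 30]
12: 0x9b (blk 19, set 3) → L1-HIT  vc=[26, 22, 30]
13: 0xf1 (blk 30, set 2) → VC-HIT  vc=[26, 22, 10]
14: 0x9a (blk 19, set 3) → L1-HIT  vc=[26, 22, 10]

SEQ = [MISS, L1-HIT, MISS, MISS, L1-HIT, VC-HIT, L1-HIT, MISS, MISS, VC-HIT, VC-HIT, VC-HIT, L1-HIT, VC-HIT, L1-HIT]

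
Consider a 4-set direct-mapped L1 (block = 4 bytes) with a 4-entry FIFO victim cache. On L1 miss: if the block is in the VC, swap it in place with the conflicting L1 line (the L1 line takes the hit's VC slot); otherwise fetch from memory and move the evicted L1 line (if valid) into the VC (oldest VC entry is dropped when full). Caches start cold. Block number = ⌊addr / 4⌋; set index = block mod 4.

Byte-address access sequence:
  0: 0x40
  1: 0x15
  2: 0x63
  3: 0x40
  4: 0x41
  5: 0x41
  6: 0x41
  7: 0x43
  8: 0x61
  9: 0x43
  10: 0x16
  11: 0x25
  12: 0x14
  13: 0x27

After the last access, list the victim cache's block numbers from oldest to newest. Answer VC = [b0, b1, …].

VC = [24, 5]

0: 0x40 (blk 16, set 0) → MISS  vc=[]
1: 0x15 (blk 5, set 1) → MISS  vc=[]
2: 0x63 (blk 24, set 0) → MISS  vc=[16]
3: 0x40 (blk 16, set 0) → VC-HIT  vc=[24]
4: 0x41 (blk 16, set 0) → L1-HIT  vc=[24]
5: 0x41 (blk 16, set 0) → L1-HIT  vc=[24]
6: 0x41 (blk 16, set 0) → L1-HIT  vc=[24]
7: 0x43 (blk 16, set 0) → L1-HIT  vc=[24]
8: 0x61 (blk 24, set 0) → VC-HIT  vc=[16]
9: 0x43 (blk 16, set 0) → VC-HIT  vc=[24]
10: 0x16 (blk 5, set 1) → L1-HIT  vc=[24]
11: 0x25 (blk 9, set 1) → MISS  vc=[24, 5]
12: 0x14 (blk 5, set 1) → VC-HIT  vc=[24, 9]
13: 0x27 (blk 9, set 1) → VC-HIT  vc=[24, 5]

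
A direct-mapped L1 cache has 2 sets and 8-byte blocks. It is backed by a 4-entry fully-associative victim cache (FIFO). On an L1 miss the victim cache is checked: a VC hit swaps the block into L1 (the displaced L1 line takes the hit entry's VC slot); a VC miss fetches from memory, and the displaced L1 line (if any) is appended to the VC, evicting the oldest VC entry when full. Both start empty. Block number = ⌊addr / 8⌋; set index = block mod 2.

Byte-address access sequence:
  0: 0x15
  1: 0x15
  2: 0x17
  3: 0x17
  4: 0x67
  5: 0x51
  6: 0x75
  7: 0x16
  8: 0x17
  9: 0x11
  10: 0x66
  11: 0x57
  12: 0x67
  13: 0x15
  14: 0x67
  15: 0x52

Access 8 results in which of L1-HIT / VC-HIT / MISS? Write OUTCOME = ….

OUTCOME = L1-HIT

  [0] addr=0x15 blk=2 s=0: MISS | VC []
  [1] addr=0x15 blk=2 s=0: L1-HIT | VC []
  [2] addr=0x17 blk=2 s=0: L1-HIT | VC []
  [3] addr=0x17 blk=2 s=0: L1-HIT | VC []
  [4] addr=0x67 blk=12 s=0: MISS | VC [2]
  [5] addr=0x51 blk=10 s=0: MISS | VC [2, 12]
  [6] addr=0x75 blk=14 s=0: MISS | VC [2, 12, 10]
  [7] addr=0x16 blk=2 s=0: VC-HIT | VC [14, 12, 10]
  [8] addr=0x17 blk=2 s=0: L1-HIT | VC [14, 12, 10]
  [9] addr=0x11 blk=2 s=0: L1-HIT | VC [14, 12, 10]
  [10] addr=0x66 blk=12 s=0: VC-HIT | VC [14, 2, 10]
  [11] addr=0x57 blk=10 s=0: VC-HIT | VC [14, 2, 12]
  [12] addr=0x67 blk=12 s=0: VC-HIT | VC [14, 2, 10]
  [13] addr=0x15 blk=2 s=0: VC-HIT | VC [14, 12, 10]
  [14] addr=0x67 blk=12 s=0: VC-HIT | VC [14, 2, 10]
  [15] addr=0x52 blk=10 s=0: VC-HIT | VC [14, 2, 12]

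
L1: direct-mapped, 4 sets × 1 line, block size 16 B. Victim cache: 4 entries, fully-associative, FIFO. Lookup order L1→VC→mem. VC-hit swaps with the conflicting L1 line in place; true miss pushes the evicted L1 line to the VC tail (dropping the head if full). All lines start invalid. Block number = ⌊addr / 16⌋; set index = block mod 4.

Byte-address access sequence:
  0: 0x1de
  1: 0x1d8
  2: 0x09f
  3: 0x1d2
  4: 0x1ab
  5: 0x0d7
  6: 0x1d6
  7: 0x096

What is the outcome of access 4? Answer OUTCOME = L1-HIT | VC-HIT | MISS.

  [0] addr=0x1de blk=29 s=1: MISS | VC []
  [1] addr=0x1d8 blk=29 s=1: L1-HIT | VC []
  [2] addr=0x9f blk=9 s=1: MISS | VC [29]
  [3] addr=0x1d2 blk=29 s=1: VC-HIT | VC [9]
  [4] addr=0x1ab blk=26 s=2: MISS | VC [9]
  [5] addr=0xd7 blk=13 s=1: MISS | VC [9, 29]
  [6] addr=0x1d6 blk=29 s=1: VC-HIT | VC [9, 13]
  [7] addr=0x96 blk=9 s=1: VC-HIT | VC [29, 13]

OUTCOME = MISS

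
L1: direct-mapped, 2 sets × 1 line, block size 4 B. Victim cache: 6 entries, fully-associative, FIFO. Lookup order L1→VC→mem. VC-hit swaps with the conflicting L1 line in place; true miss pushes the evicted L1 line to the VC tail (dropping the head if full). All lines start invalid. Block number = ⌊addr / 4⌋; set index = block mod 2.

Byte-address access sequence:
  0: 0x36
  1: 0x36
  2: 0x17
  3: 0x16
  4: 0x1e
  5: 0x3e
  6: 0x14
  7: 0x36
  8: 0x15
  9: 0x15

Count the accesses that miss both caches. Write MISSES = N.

#0 0x36→b13/s1 MISS; vc=[]
#1 0x36→b13/s1 L1-HIT; vc=[]
#2 0x17→b5/s1 MISS; vc=[13]
#3 0x16→b5/s1 L1-HIT; vc=[13]
#4 0x1e→b7/s1 MISS; vc=[13,5]
#5 0x3e→b15/s1 MISS; vc=[13,5,7]
#6 0x14→b5/s1 VC-HIT; vc=[13,15,7]
#7 0x36→b13/s1 VC-HIT; vc=[5,15,7]
#8 0x15→b5/s1 VC-HIT; vc=[13,15,7]
#9 0x15→b5/s1 L1-HIT; vc=[13,15,7]

MISSES = 4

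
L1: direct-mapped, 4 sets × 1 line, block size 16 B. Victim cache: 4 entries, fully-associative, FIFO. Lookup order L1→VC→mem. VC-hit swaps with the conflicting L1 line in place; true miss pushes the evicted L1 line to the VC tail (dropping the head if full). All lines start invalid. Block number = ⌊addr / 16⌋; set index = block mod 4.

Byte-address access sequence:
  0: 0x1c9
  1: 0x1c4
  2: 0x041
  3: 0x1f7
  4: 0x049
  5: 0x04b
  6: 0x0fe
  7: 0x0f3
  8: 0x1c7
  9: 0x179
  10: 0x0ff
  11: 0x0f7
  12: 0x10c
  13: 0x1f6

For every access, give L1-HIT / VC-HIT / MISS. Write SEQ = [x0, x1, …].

  [0] addr=0x1c9 blk=28 s=0: MISS | VC []
  [1] addr=0x1c4 blk=28 s=0: L1-HIT | VC []
  [2] addr=0x41 blk=4 s=0: MISS | VC [28]
  [3] addr=0x1f7 blk=31 s=3: MISS | VC [28]
  [4] addr=0x49 blk=4 s=0: L1-HIT | VC [28]
  [5] addr=0x4b blk=4 s=0: L1-HIT | VC [28]
  [6] addr=0xfe blk=15 s=3: MISS | VC [28, 31]
  [7] addr=0xf3 blk=15 s=3: L1-HIT | VC [28, 31]
  [8] addr=0x1c7 blk=28 s=0: VC-HIT | VC [4, 31]
  [9] addr=0x179 blk=23 s=3: MISS | VC [4, 31, 15]
  [10] addr=0xff blk=15 s=3: VC-HIT | VC [4, 31, 23]
  [11] addr=0xf7 blk=15 s=3: L1-HIT | VC [4, 31, 23]
  [12] addr=0x10c blk=16 s=0: MISS | VC [4, 31, 23, 28]
  [13] addr=0x1f6 blk=31 s=3: VC-HIT | VC [4, 15, 23, 28]

SEQ = [MISS, L1-HIT, MISS, MISS, L1-HIT, L1-HIT, MISS, L1-HIT, VC-HIT, MISS, VC-HIT, L1-HIT, MISS, VC-HIT]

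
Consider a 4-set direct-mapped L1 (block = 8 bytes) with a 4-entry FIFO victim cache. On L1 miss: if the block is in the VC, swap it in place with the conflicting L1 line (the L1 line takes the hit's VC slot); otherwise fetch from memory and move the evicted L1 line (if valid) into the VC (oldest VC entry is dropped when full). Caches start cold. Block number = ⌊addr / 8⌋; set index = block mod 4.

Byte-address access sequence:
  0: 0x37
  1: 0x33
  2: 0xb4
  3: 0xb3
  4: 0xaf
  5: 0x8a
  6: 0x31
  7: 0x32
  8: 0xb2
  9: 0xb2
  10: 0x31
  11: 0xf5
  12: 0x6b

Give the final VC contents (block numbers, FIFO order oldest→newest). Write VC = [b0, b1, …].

VC = [22, 21, 6, 17]

#0 0x37→b6/s2 MISS; vc=[]
#1 0x33→b6/s2 L1-HIT; vc=[]
#2 0xb4→b22/s2 MISS; vc=[6]
#3 0xb3→b22/s2 L1-HIT; vc=[6]
#4 0xaf→b21/s1 MISS; vc=[6]
#5 0x8a→b17/s1 MISS; vc=[6,21]
#6 0x31→b6/s2 VC-HIT; vc=[22,21]
#7 0x32→b6/s2 L1-HIT; vc=[22,21]
#8 0xb2→b22/s2 VC-HIT; vc=[6,21]
#9 0xb2→b22/s2 L1-HIT; vc=[6,21]
#10 0x31→b6/s2 VC-HIT; vc=[22,21]
#11 0xf5→b30/s2 MISS; vc=[22,21,6]
#12 0x6b→b13/s1 MISS; vc=[22,21,6,17]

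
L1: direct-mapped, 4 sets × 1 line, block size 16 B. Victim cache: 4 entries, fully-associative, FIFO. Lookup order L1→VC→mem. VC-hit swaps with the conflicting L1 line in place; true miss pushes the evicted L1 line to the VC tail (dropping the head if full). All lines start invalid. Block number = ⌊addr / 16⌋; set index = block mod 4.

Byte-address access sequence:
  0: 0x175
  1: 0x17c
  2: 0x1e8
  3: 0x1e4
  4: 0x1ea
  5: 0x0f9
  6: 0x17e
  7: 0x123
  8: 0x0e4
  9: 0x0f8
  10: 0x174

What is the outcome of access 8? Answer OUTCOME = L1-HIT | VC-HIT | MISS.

#0 0x175→b23/s3 MISS; vc=[]
#1 0x17c→b23/s3 L1-HIT; vc=[]
#2 0x1e8→b30/s2 MISS; vc=[]
#3 0x1e4→b30/s2 L1-HIT; vc=[]
#4 0x1ea→b30/s2 L1-HIT; vc=[]
#5 0xf9→b15/s3 MISS; vc=[23]
#6 0x17e→b23/s3 VC-HIT; vc=[15]
#7 0x123→b18/s2 MISS; vc=[15,30]
#8 0xe4→b14/s2 MISS; vc=[15,30,18]
#9 0xf8→b15/s3 VC-HIT; vc=[23,30,18]
#10 0x174→b23/s3 VC-HIT; vc=[15,30,18]

OUTCOME = MISS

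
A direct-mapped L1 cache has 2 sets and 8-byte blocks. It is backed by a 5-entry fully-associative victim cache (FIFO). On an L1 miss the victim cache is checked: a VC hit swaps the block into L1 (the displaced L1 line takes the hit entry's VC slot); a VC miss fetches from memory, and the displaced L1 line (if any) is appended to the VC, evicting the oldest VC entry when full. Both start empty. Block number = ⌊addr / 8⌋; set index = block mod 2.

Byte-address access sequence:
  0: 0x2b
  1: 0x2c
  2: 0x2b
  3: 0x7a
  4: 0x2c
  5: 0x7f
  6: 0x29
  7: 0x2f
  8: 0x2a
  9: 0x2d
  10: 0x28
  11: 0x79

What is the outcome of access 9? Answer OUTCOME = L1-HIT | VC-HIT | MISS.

#0 0x2b→b5/s1 MISS; vc=[]
#1 0x2c→b5/s1 L1-HIT; vc=[]
#2 0x2b→b5/s1 L1-HIT; vc=[]
#3 0x7a→b15/s1 MISS; vc=[5]
#4 0x2c→b5/s1 VC-HIT; vc=[15]
#5 0x7f→b15/s1 VC-HIT; vc=[5]
#6 0x29→b5/s1 VC-HIT; vc=[15]
#7 0x2f→b5/s1 L1-HIT; vc=[15]
#8 0x2a→b5/s1 L1-HIT; vc=[15]
#9 0x2d→b5/s1 L1-HIT; vc=[15]
#10 0x28→b5/s1 L1-HIT; vc=[15]
#11 0x79→b15/s1 VC-HIT; vc=[5]

OUTCOME = L1-HIT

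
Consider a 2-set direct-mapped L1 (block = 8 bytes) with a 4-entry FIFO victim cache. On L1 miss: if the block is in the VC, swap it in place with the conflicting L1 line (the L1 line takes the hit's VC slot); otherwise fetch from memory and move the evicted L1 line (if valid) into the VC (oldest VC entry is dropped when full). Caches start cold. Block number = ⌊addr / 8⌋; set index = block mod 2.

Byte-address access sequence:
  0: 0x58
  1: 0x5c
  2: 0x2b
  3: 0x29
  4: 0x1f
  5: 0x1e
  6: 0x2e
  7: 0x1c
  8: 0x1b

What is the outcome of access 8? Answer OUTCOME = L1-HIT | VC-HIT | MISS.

#0 0x58→b11/s1 MISS; vc=[]
#1 0x5c→b11/s1 L1-HIT; vc=[]
#2 0x2b→b5/s1 MISS; vc=[11]
#3 0x29→b5/s1 L1-HIT; vc=[11]
#4 0x1f→b3/s1 MISS; vc=[11,5]
#5 0x1e→b3/s1 L1-HIT; vc=[11,5]
#6 0x2e→b5/s1 VC-HIT; vc=[11,3]
#7 0x1c→b3/s1 VC-HIT; vc=[11,5]
#8 0x1b→b3/s1 L1-HIT; vc=[11,5]

OUTCOME = L1-HIT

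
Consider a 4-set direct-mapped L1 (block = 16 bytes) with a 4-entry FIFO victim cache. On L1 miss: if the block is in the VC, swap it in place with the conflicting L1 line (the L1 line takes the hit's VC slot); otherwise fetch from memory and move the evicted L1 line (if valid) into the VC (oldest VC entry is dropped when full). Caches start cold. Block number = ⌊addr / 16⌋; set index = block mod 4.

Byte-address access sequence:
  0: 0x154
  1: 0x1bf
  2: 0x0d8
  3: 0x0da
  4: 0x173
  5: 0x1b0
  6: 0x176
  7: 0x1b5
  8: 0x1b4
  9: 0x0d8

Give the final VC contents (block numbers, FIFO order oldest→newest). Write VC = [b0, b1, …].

VC = [21, 23]

0: 0x154 (blk 21, set 1) → MISS  vc=[]
1: 0x1bf (blk 27, set 3) → MISS  vc=[]
2: 0xd8 (blk 13, set 1) → MISS  vc=[21]
3: 0xda (blk 13, set 1) → L1-HIT  vc=[21]
4: 0x173 (blk 23, set 3) → MISS  vc=[21, 27]
5: 0x1b0 (blk 27, set 3) → VC-HIT  vc=[21, 23]
6: 0x176 (blk 23, set 3) → VC-HIT  vc=[21, 27]
7: 0x1b5 (blk 27, set 3) → VC-HIT  vc=[21, 23]
8: 0x1b4 (blk 27, set 3) → L1-HIT  vc=[21, 23]
9: 0xd8 (blk 13, set 1) → L1-HIT  vc=[21, 23]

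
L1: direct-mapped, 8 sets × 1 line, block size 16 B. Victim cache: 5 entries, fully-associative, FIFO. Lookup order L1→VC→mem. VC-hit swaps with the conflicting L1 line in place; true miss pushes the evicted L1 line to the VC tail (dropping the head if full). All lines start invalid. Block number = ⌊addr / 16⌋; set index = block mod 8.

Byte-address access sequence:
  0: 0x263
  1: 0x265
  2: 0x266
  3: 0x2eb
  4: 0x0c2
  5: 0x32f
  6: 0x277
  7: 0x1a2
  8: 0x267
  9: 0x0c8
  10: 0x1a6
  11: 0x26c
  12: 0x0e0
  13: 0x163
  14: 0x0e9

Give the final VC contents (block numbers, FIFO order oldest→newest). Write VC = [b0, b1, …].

#0 0x263→b38/s6 MISS; vc=[]
#1 0x265→b38/s6 L1-HIT; vc=[]
#2 0x266→b38/s6 L1-HIT; vc=[]
#3 0x2eb→b46/s6 MISS; vc=[38]
#4 0xc2→b12/s4 MISS; vc=[38]
#5 0x32f→b50/s2 MISS; vc=[38]
#6 0x277→b39/s7 MISS; vc=[38]
#7 0x1a2→b26/s2 MISS; vc=[38,50]
#8 0x267→b38/s6 VC-HIT; vc=[46,50]
#9 0xc8→b12/s4 L1-HIT; vc=[46,50]
#10 0x1a6→b26/s2 L1-HIT; vc=[46,50]
#11 0x26c→b38/s6 L1-HIT; vc=[46,50]
#12 0xe0→b14/s6 MISS; vc=[46,50,38]
#13 0x163→b22/s6 MISS; vc=[46,50,38,14]
#14 0xe9→b14/s6 VC-HIT; vc=[46,50,38,22]

VC = [46, 50, 38, 22]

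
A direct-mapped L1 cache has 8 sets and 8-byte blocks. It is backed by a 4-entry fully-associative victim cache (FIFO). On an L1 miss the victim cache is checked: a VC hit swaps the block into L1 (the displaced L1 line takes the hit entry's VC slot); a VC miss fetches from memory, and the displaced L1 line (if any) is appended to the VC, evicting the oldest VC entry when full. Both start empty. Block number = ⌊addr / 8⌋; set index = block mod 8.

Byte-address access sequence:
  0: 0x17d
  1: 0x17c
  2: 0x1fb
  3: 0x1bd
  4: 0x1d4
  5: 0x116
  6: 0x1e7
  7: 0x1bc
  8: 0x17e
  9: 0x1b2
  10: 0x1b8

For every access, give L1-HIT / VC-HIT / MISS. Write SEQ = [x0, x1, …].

  [0] addr=0x17d blk=47 s=7: MISS | VC []
  [1] addr=0x17c blk=47 s=7: L1-HIT | VC []
  [2] addr=0x1fb blk=63 s=7: MISS | VC [47]
  [3] addr=0x1bd blk=55 s=7: MISS | VC [47, 63]
  [4] addr=0x1d4 blk=58 s=2: MISS | VC [47, 63]
  [5] addr=0x116 blk=34 s=2: MISS | VC [47, 63, 58]
  [6] addr=0x1e7 blk=60 s=4: MISS | VC [47, 63, 58]
  [7] addr=0x1bc blk=55 s=7: L1-HIT | VC [47, 63, 58]
  [8] addr=0x17e blk=47 s=7: VC-HIT | VC [55, 63, 58]
  [9] addr=0x1b2 blk=54 s=6: MISS | VC [55, 63, 58]
  [10] addr=0x1b8 blk=55 s=7: VC-HIT | VC [47, 63, 58]

SEQ = [MISS, L1-HIT, MISS, MISS, MISS, MISS, MISS, L1-HIT, VC-HIT, MISS, VC-HIT]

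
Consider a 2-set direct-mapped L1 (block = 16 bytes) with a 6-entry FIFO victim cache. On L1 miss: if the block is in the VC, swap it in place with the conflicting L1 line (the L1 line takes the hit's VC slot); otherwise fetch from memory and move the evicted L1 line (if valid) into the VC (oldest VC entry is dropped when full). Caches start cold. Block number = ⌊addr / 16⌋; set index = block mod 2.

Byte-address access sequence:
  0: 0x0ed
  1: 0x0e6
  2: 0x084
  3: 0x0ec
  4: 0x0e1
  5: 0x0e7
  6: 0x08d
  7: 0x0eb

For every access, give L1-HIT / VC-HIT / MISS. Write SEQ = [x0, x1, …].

SEQ = [MISS, L1-HIT, MISS, VC-HIT, L1-HIT, L1-HIT, VC-HIT, VC-HIT]

  [0] addr=0xed blk=14 s=0: MISS | VC []
  [1] addr=0xe6 blk=14 s=0: L1-HIT | VC []
  [2] addr=0x84 blk=8 s=0: MISS | VC [14]
  [3] addr=0xec blk=14 s=0: VC-HIT | VC [8]
  [4] addr=0xe1 blk=14 s=0: L1-HIT | VC [8]
  [5] addr=0xe7 blk=14 s=0: L1-HIT | VC [8]
  [6] addr=0x8d blk=8 s=0: VC-HIT | VC [14]
  [7] addr=0xeb blk=14 s=0: VC-HIT | VC [8]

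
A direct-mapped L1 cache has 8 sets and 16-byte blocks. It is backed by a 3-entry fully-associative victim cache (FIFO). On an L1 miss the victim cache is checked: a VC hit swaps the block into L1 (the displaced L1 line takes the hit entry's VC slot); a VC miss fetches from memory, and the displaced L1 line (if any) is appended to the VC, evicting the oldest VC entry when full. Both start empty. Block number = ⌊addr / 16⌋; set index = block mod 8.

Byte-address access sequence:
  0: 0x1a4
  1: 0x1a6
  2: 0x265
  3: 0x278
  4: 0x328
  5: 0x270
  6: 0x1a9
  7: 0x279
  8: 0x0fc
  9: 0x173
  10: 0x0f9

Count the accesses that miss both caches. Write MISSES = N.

0: 0x1a4 (blk 26, set 2) → MISS  vc=[]
1: 0x1a6 (blk 26, set 2) → L1-HIT  vc=[]
2: 0x265 (blk 38, set 6) → MISS  vc=[]
3: 0x278 (blk 39, set 7) → MISS  vc=[]
4: 0x328 (blk 50, set 2) → MISS  vc=[26]
5: 0x270 (blk 39, set 7) → L1-HIT  vc=[26]
6: 0x1a9 (blk 26, set 2) → VC-HIT  vc=[50]
7: 0x279 (blk 39, set 7) → L1-HIT  vc=[50]
8: 0xfc (blk 15, set 7) → MISS  vc=[50, 39]
9: 0x173 (blk 23, set 7) → MISS  vc=[50, 39, 15]
10: 0xf9 (blk 15, set 7) → VC-HIT  vc=[50, 39, 23]

MISSES = 6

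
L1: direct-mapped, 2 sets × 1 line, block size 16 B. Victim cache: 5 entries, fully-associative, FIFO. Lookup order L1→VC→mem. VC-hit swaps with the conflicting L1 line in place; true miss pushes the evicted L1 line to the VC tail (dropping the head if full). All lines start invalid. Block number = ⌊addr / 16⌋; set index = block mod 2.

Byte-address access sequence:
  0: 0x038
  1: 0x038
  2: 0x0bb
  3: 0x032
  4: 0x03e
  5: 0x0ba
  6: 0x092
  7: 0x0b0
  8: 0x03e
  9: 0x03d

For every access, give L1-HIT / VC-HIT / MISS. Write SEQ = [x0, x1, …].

  [0] addr=0x38 blk=3 s=1: MISS | VC []
  [1] addr=0x38 blk=3 s=1: L1-HIT | VC []
  [2] addr=0xbb blk=11 s=1: MISS | VC [3]
  [3] addr=0x32 blk=3 s=1: VC-HIT | VC [11]
  [4] addr=0x3e blk=3 s=1: L1-HIT | VC [11]
  [5] addr=0xba blk=11 s=1: VC-HIT | VC [3]
  [6] addr=0x92 blk=9 s=1: MISS | VC [3, 11]
  [7] addr=0xb0 blk=11 s=1: VC-HIT | VC [3, 9]
  [8] addr=0x3e blk=3 s=1: VC-HIT | VC [11, 9]
  [9] addr=0x3d blk=3 s=1: L1-HIT | VC [11, 9]

SEQ = [MISS, L1-HIT, MISS, VC-HIT, L1-HIT, VC-HIT, MISS, VC-HIT, VC-HIT, L1-HIT]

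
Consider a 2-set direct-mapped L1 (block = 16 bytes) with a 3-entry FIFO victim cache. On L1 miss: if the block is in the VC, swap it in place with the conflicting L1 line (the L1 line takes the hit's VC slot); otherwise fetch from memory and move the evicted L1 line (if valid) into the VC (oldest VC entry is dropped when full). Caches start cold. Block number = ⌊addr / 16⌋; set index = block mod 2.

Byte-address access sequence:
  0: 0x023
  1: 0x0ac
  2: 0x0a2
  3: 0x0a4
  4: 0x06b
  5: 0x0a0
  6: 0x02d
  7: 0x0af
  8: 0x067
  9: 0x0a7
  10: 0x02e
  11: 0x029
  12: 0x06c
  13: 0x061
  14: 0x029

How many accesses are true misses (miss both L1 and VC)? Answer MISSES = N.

#0 0x23→b2/s0 MISS; vc=[]
#1 0xac→b10/s0 MISS; vc=[2]
#2 0xa2→b10/s0 L1-HIT; vc=[2]
#3 0xa4→b10/s0 L1-HIT; vc=[2]
#4 0x6b→b6/s0 MISS; vc=[2,10]
#5 0xa0→b10/s0 VC-HIT; vc=[2,6]
#6 0x2d→b2/s0 VC-HIT; vc=[10,6]
#7 0xaf→b10/s0 VC-HIT; vc=[2,6]
#8 0x67→b6/s0 VC-HIT; vc=[2,10]
#9 0xa7→b10/s0 VC-HIT; vc=[2,6]
#10 0x2e→b2/s0 VC-HIT; vc=[10,6]
#11 0x29→b2/s0 L1-HIT; vc=[10,6]
#12 0x6c→b6/s0 VC-HIT; vc=[10,2]
#13 0x61→b6/s0 L1-HIT; vc=[10,2]
#14 0x29→b2/s0 VC-HIT; vc=[10,6]

MISSES = 3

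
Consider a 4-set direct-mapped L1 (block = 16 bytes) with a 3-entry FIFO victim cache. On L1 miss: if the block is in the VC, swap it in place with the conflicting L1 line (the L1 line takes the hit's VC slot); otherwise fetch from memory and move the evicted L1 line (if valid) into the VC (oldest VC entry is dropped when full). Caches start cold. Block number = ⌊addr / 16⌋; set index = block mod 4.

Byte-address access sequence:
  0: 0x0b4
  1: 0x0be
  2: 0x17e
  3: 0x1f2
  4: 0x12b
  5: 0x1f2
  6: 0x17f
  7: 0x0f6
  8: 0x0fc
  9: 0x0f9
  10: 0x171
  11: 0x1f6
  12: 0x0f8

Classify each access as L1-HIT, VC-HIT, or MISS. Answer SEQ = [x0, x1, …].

SEQ = [MISS, L1-HIT, MISS, MISS, MISS, L1-HIT, VC-HIT, MISS, L1-HIT, L1-HIT, VC-HIT, VC-HIT, VC-HIT]

  [0] addr=0xb4 blk=11 s=3: MISS | VC []
  [1] addr=0xbe blk=11 s=3: L1-HIT | VC []
  [2] addr=0x17e blk=23 s=3: MISS | VC [11]
  [3] addr=0x1f2 blk=31 s=3: MISS | VC [11, 23]
  [4] addr=0x12b blk=18 s=2: MISS | VC [11, 23]
  [5] addr=0x1f2 blk=31 s=3: L1-HIT | VC [11, 23]
  [6] addr=0x17f blk=23 s=3: VC-HIT | VC [11, 31]
  [7] addr=0xf6 blk=15 s=3: MISS | VC [11, 31, 23]
  [8] addr=0xfc blk=15 s=3: L1-HIT | VC [11, 31, 23]
  [9] addr=0xf9 blk=15 s=3: L1-HIT | VC [11, 31, 23]
  [10] addr=0x171 blk=23 s=3: VC-HIT | VC [11, 31, 15]
  [11] addr=0x1f6 blk=31 s=3: VC-HIT | VC [11, 23, 15]
  [12] addr=0xf8 blk=15 s=3: VC-HIT | VC [11, 23, 31]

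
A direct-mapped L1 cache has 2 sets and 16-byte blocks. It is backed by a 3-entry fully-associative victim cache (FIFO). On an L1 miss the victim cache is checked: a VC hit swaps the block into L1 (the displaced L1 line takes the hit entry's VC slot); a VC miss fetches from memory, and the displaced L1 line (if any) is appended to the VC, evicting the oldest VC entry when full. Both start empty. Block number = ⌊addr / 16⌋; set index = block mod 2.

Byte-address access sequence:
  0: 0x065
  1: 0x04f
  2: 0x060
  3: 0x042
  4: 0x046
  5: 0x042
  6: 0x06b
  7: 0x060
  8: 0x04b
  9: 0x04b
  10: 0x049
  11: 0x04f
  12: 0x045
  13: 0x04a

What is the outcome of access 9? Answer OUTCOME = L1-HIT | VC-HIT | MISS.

#0 0x65→b6/s0 MISS; vc=[]
#1 0x4f→b4/s0 MISS; vc=[6]
#2 0x60→b6/s0 VC-HIT; vc=[4]
#3 0x42→b4/s0 VC-HIT; vc=[6]
#4 0x46→b4/s0 L1-HIT; vc=[6]
#5 0x42→b4/s0 L1-HIT; vc=[6]
#6 0x6b→b6/s0 VC-HIT; vc=[4]
#7 0x60→b6/s0 L1-HIT; vc=[4]
#8 0x4b→b4/s0 VC-HIT; vc=[6]
#9 0x4b→b4/s0 L1-HIT; vc=[6]
#10 0x49→b4/s0 L1-HIT; vc=[6]
#11 0x4f→b4/s0 L1-HIT; vc=[6]
#12 0x45→b4/s0 L1-HIT; vc=[6]
#13 0x4a→b4/s0 L1-HIT; vc=[6]

OUTCOME = L1-HIT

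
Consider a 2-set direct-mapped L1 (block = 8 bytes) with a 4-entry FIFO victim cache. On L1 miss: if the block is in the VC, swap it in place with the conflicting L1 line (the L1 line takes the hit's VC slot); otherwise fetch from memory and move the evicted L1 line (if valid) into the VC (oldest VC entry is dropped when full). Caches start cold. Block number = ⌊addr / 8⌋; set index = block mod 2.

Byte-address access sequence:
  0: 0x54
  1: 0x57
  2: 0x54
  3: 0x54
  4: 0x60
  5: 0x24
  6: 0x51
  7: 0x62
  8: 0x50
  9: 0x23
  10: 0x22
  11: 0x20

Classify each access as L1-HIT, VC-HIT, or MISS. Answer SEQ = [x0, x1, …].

#0 0x54→b10/s0 MISS; vc=[]
#1 0x57→b10/s0 L1-HIT; vc=[]
#2 0x54→b10/s0 L1-HIT; vc=[]
#3 0x54→b10/s0 L1-HIT; vc=[]
#4 0x60→b12/s0 MISS; vc=[10]
#5 0x24→b4/s0 MISS; vc=[10,12]
#6 0x51→b10/s0 VC-HIT; vc=[4,12]
#7 0x62→b12/s0 VC-HIT; vc=[4,10]
#8 0x50→b10/s0 VC-HIT; vc=[4,12]
#9 0x23→b4/s0 VC-HIT; vc=[10,12]
#10 0x22→b4/s0 L1-HIT; vc=[10,12]
#11 0x20→b4/s0 L1-HIT; vc=[10,12]

SEQ = [MISS, L1-HIT, L1-HIT, L1-HIT, MISS, MISS, VC-HIT, VC-HIT, VC-HIT, VC-HIT, L1-HIT, L1-HIT]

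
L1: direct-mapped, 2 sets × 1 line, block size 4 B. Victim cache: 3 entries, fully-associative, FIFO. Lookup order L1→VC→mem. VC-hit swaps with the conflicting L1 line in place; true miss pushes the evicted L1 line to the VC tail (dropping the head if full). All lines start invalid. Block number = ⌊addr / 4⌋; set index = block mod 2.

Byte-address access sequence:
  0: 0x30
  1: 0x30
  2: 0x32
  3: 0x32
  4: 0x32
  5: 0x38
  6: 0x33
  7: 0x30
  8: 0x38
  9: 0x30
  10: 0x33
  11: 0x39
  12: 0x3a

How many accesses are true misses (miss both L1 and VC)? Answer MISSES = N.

0: 0x30 (blk 12, set 0) → MISS  vc=[]
1: 0x30 (blk 12, set 0) → L1-HIT  vc=[]
2: 0x32 (blk 12, set 0) → L1-HIT  vc=[]
3: 0x32 (blk 12, set 0) → L1-HIT  vc=[]
4: 0x32 (blk 12, set 0) → L1-HIT  vc=[]
5: 0x38 (blk 14, set 0) → MISS  vc=[12]
6: 0x33 (blk 12, set 0) → VC-HIT  vc=[14]
7: 0x30 (blk 12, set 0) → L1-HIT  vc=[14]
8: 0x38 (blk 14, set 0) → VC-HIT  vc=[12]
9: 0x30 (blk 12, set 0) → VC-HIT  vc=[14]
10: 0x33 (blk 12, set 0) → L1-HIT  vc=[14]
11: 0x39 (blk 14, set 0) → VC-HIT  vc=[12]
12: 0x3a (blk 14, set 0) → L1-HIT  vc=[12]

MISSES = 2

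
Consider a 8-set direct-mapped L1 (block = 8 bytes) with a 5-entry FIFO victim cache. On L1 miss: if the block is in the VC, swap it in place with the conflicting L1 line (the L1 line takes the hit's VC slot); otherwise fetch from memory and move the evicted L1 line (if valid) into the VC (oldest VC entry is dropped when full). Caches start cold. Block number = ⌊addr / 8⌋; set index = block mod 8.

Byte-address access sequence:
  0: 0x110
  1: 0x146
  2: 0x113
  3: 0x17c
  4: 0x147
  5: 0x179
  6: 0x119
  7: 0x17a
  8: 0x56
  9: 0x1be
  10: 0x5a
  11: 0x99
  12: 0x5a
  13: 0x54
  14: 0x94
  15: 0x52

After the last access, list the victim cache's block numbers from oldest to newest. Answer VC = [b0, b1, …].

VC = [34, 47, 35, 19, 18]

  [0] addr=0x110 blk=34 s=2: MISS | VC []
  [1] addr=0x146 blk=40 s=0: MISS | VC []
  [2] addr=0x113 blk=34 s=2: L1-HIT | VC []
  [3] addr=0x17c blk=47 s=7: MISS | VC []
  [4] addr=0x147 blk=40 s=0: L1-HIT | VC []
  [5] addr=0x179 blk=47 s=7: L1-HIT | VC []
  [6] addr=0x119 blk=35 s=3: MISS | VC []
  [7] addr=0x17a blk=47 s=7: L1-HIT | VC []
  [8] addr=0x56 blk=10 s=2: MISS | VC [34]
  [9] addr=0x1be blk=55 s=7: MISS | VC [34, 47]
  [10] addr=0x5a blk=11 s=3: MISS | VC [34, 47, 35]
  [11] addr=0x99 blk=19 s=3: MISS | VC [34, 47, 35, 11]
  [12] addr=0x5a blk=11 s=3: VC-HIT | VC [34, 47, 35, 19]
  [13] addr=0x54 blk=10 s=2: L1-HIT | VC [34, 47, 35, 19]
  [14] addr=0x94 blk=18 s=2: MISS | VC [34, 47, 35, 19, 10]
  [15] addr=0x52 blk=10 s=2: VC-HIT | VC [34, 47, 35, 19, 18]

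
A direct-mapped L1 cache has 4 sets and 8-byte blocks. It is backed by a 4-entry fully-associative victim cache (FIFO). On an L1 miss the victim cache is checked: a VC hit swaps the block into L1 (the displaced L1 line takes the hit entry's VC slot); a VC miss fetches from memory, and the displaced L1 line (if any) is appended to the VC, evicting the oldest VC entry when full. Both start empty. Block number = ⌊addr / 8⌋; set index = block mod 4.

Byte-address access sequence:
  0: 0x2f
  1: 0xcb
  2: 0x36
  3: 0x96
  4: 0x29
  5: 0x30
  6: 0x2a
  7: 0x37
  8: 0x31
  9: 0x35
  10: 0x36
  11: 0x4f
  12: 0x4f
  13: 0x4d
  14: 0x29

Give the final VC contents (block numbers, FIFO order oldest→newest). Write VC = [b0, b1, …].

#0 0x2f→b5/s1 MISS; vc=[]
#1 0xcb→b25/s1 MISS; vc=[5]
#2 0x36→b6/s2 MISS; vc=[5]
#3 0x96→b18/s2 MISS; vc=[5,6]
#4 0x29→b5/s1 VC-HIT; vc=[25,6]
#5 0x30→b6/s2 VC-HIT; vc=[25,18]
#6 0x2a→b5/s1 L1-HIT; vc=[25,18]
#7 0x37→b6/s2 L1-HIT; vc=[25,18]
#8 0x31→b6/s2 L1-HIT; vc=[25,18]
#9 0x35→b6/s2 L1-HIT; vc=[25,18]
#10 0x36→b6/s2 L1-HIT; vc=[25,18]
#11 0x4f→b9/s1 MISS; vc=[25,18,5]
#12 0x4f→b9/s1 L1-HIT; vc=[25,18,5]
#13 0x4d→b9/s1 L1-HIT; vc=[25,18,5]
#14 0x29→b5/s1 VC-HIT; vc=[25,18,9]

VC = [25, 18, 9]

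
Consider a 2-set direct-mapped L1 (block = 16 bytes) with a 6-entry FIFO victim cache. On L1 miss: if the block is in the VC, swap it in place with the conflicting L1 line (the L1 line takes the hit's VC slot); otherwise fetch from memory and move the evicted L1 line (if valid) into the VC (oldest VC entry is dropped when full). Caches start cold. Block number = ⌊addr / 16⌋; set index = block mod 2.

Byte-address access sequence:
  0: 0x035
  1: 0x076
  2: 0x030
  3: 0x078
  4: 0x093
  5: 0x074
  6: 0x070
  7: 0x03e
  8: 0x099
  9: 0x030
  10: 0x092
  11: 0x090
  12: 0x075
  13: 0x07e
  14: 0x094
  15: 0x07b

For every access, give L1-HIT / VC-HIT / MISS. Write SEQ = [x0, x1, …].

  [0] addr=0x35 blk=3 s=1: MISS | VC []
  [1] addr=0x76 blk=7 s=1: MISS | VC [3]
  [2] addr=0x30 blk=3 s=1: VC-HIT | VC [7]
  [3] addr=0x78 blk=7 s=1: VC-HIT | VC [3]
  [4] addr=0x93 blk=9 s=1: MISS | VC [3, 7]
  [5] addr=0x74 blk=7 s=1: VC-HIT | VC [3, 9]
  [6] addr=0x70 blk=7 s=1: L1-HIT | VC [3, 9]
  [7] addr=0x3e blk=3 s=1: VC-HIT | VC [7, 9]
  [8] addr=0x99 blk=9 s=1: VC-HIT | VC [7, 3]
  [9] addr=0x30 blk=3 s=1: VC-HIT | VC [7, 9]
  [10] addr=0x92 blk=9 s=1: VC-HIT | VC [7, 3]
  [11] addr=0x90 blk=9 s=1: L1-HIT | VC [7, 3]
  [12] addr=0x75 blk=7 s=1: VC-HIT | VC [9, 3]
  [13] addr=0x7e blk=7 s=1: L1-HIT | VC [9, 3]
  [14] addr=0x94 blk=9 s=1: VC-HIT | VC [7, 3]
  [15] addr=0x7b blk=7 s=1: VC-HIT | VC [9, 3]

SEQ = [MISS, MISS, VC-HIT, VC-HIT, MISS, VC-HIT, L1-HIT, VC-HIT, VC-HIT, VC-HIT, VC-HIT, L1-HIT, VC-HIT, L1-HIT, VC-HIT, VC-HIT]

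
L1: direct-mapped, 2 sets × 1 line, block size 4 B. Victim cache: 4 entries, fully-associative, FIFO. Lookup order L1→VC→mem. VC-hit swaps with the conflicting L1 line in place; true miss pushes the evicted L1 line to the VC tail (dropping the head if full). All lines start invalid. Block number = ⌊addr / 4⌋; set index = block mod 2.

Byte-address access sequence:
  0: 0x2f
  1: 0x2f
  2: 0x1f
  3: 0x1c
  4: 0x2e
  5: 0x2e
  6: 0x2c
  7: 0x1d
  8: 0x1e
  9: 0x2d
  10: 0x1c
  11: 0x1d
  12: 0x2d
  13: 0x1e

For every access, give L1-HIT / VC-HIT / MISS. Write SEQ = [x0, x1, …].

SEQ = [MISS, L1-HIT, MISS, L1-HIT, VC-HIT, L1-HIT, L1-HIT, VC-HIT, L1-HIT, VC-HIT, VC-HIT, L1-HIT, VC-HIT, VC-HIT]

0: 0x2f (blk 11, set 1) → MISS  vc=[]
1: 0x2f (blk 11, set 1) → L1-HIT  vc=[]
2: 0x1f (blk 7, set 1) → MISS  vc=[11]
3: 0x1c (blk 7, set 1) → L1-HIT  vc=[11]
4: 0x2e (blk 11, set 1) → VC-HIT  vc=[7]
5: 0x2e (blk 11, set 1) → L1-HIT  vc=[7]
6: 0x2c (blk 11, set 1) → L1-HIT  vc=[7]
7: 0x1d (blk 7, set 1) → VC-HIT  vc=[11]
8: 0x1e (blk 7, set 1) → L1-HIT  vc=[11]
9: 0x2d (blk 11, set 1) → VC-HIT  vc=[7]
10: 0x1c (blk 7, set 1) → VC-HIT  vc=[11]
11: 0x1d (blk 7, set 1) → L1-HIT  vc=[11]
12: 0x2d (blk 11, set 1) → VC-HIT  vc=[7]
13: 0x1e (blk 7, set 1) → VC-HIT  vc=[11]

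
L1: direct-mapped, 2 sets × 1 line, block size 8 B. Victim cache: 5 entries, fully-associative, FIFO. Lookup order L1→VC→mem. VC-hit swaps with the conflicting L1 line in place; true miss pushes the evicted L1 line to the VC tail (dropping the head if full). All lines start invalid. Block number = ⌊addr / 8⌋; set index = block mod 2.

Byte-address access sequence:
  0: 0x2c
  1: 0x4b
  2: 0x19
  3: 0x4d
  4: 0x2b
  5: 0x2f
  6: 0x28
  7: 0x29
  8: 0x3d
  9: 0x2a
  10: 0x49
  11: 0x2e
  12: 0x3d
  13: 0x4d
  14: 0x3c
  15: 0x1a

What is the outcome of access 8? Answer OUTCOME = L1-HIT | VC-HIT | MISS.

OUTCOME = MISS

  [0] addr=0x2c blk=5 s=1: MISS | VC []
  [1] addr=0x4b blk=9 s=1: MISS | VC [5]
  [2] addr=0x19 blk=3 s=1: MISS | VC [5, 9]
  [3] addr=0x4d blk=9 s=1: VC-HIT | VC [5, 3]
  [4] addr=0x2b blk=5 s=1: VC-HIT | VC [9, 3]
  [5] addr=0x2f blk=5 s=1: L1-HIT | VC [9, 3]
  [6] addr=0x28 blk=5 s=1: L1-HIT | VC [9, 3]
  [7] addr=0x29 blk=5 s=1: L1-HIT | VC [9, 3]
  [8] addr=0x3d blk=7 s=1: MISS | VC [9, 3, 5]
  [9] addr=0x2a blk=5 s=1: VC-HIT | VC [9, 3, 7]
  [10] addr=0x49 blk=9 s=1: VC-HIT | VC [5, 3, 7]
  [11] addr=0x2e blk=5 s=1: VC-HIT | VC [9, 3, 7]
  [12] addr=0x3d blk=7 s=1: VC-HIT | VC [9, 3, 5]
  [13] addr=0x4d blk=9 s=1: VC-HIT | VC [7, 3, 5]
  [14] addr=0x3c blk=7 s=1: VC-HIT | VC [9, 3, 5]
  [15] addr=0x1a blk=3 s=1: VC-HIT | VC [9, 7, 5]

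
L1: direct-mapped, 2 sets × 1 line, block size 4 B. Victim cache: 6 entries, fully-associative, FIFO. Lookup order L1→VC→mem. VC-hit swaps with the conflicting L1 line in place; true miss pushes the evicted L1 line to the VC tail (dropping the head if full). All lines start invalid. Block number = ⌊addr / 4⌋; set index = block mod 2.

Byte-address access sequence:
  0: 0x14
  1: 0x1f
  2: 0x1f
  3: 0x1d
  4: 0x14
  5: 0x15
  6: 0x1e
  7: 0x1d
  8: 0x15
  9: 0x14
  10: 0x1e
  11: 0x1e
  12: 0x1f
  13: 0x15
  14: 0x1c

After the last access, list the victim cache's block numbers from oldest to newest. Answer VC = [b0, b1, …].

#0 0x14→b5/s1 MISS; vc=[]
#1 0x1f→b7/s1 MISS; vc=[5]
#2 0x1f→b7/s1 L1-HIT; vc=[5]
#3 0x1d→b7/s1 L1-HIT; vc=[5]
#4 0x14→b5/s1 VC-HIT; vc=[7]
#5 0x15→b5/s1 L1-HIT; vc=[7]
#6 0x1e→b7/s1 VC-HIT; vc=[5]
#7 0x1d→b7/s1 L1-HIT; vc=[5]
#8 0x15→b5/s1 VC-HIT; vc=[7]
#9 0x14→b5/s1 L1-HIT; vc=[7]
#10 0x1e→b7/s1 VC-HIT; vc=[5]
#11 0x1e→b7/s1 L1-HIT; vc=[5]
#12 0x1f→b7/s1 L1-HIT; vc=[5]
#13 0x15→b5/s1 VC-HIT; vc=[7]
#14 0x1c→b7/s1 VC-HIT; vc=[5]

VC = [5]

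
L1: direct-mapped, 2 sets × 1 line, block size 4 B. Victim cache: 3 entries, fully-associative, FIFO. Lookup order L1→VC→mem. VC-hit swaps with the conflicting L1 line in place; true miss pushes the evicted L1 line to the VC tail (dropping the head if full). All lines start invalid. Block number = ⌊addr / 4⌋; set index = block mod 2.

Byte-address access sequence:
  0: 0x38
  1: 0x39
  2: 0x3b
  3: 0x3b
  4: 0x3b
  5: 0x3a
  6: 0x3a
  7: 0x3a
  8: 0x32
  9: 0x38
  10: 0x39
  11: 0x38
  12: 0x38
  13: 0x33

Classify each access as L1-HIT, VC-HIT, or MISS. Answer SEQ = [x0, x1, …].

#0 0x38→b14/s0 MISS; vc=[]
#1 0x39→b14/s0 L1-HIT; vc=[]
#2 0x3b→b14/s0 L1-HIT; vc=[]
#3 0x3b→b14/s0 L1-HIT; vc=[]
#4 0x3b→b14/s0 L1-HIT; vc=[]
#5 0x3a→b14/s0 L1-HIT; vc=[]
#6 0x3a→b14/s0 L1-HIT; vc=[]
#7 0x3a→b14/s0 L1-HIT; vc=[]
#8 0x32→b12/s0 MISS; vc=[14]
#9 0x38→b14/s0 VC-HIT; vc=[12]
#10 0x39→b14/s0 L1-HIT; vc=[12]
#11 0x38→b14/s0 L1-HIT; vc=[12]
#12 0x38→b14/s0 L1-HIT; vc=[12]
#13 0x33→b12/s0 VC-HIT; vc=[14]

SEQ = [MISS, L1-HIT, L1-HIT, L1-HIT, L1-HIT, L1-HIT, L1-HIT, L1-HIT, MISS, VC-HIT, L1-HIT, L1-HIT, L1-HIT, VC-HIT]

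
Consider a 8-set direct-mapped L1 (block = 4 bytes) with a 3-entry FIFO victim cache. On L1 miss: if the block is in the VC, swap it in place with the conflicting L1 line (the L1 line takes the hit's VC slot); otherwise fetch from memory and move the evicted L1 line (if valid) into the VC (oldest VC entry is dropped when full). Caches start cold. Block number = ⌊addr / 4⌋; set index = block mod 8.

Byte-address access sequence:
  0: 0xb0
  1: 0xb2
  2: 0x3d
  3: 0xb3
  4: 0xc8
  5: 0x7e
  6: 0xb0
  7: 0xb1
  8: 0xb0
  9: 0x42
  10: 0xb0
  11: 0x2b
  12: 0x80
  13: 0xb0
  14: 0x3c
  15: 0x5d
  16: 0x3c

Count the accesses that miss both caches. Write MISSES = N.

#0 0xb0→b44/s4 MISS; vc=[]
#1 0xb2→b44/s4 L1-HIT; vc=[]
#2 0x3d→b15/s7 MISS; vc=[]
#3 0xb3→b44/s4 L1-HIT; vc=[]
#4 0xc8→b50/s2 MISS; vc=[]
#5 0x7e→b31/s7 MISS; vc=[15]
#6 0xb0→b44/s4 L1-HIT; vc=[15]
#7 0xb1→b44/s4 L1-HIT; vc=[15]
#8 0xb0→b44/s4 L1-HIT; vc=[15]
#9 0x42→b16/s0 MISS; vc=[15]
#10 0xb0→b44/s4 L1-HIT; vc=[15]
#11 0x2b→b10/s2 MISS; vc=[15,50]
#12 0x80→b32/s0 MISS; vc=[15,50,16]
#13 0xb0→b44/s4 L1-HIT; vc=[15,50,16]
#14 0x3c→b15/s7 VC-HIT; vc=[31,50,16]
#15 0x5d→b23/s7 MISS; vc=[50,16,15]
#16 0x3c→b15/s7 VC-HIT; vc=[50,16,23]

MISSES = 8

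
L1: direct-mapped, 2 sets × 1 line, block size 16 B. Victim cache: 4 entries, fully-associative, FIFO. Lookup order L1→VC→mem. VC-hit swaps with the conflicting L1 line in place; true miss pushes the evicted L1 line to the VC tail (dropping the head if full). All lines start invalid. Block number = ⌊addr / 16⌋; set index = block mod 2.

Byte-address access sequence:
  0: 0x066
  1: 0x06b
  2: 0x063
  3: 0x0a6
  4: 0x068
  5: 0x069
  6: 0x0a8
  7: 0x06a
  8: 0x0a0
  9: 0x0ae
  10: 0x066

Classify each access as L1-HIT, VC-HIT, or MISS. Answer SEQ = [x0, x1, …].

0: 0x66 (blk 6, set 0) → MISS  vc=[]
1: 0x6b (blk 6, set 0) → L1-HIT  vc=[]
2: 0x63 (blk 6, set 0) → L1-HIT  vc=[]
3: 0xa6 (blk 10, set 0) → MISS  vc=[6]
4: 0x68 (blk 6, set 0) → VC-HIT  vc=[10]
5: 0x69 (blk 6, set 0) → L1-HIT  vc=[10]
6: 0xa8 (blk 10, set 0) → VC-HIT  vc=[6]
7: 0x6a (blk 6, set 0) → VC-HIT  vc=[10]
8: 0xa0 (blk 10, set 0) → VC-HIT  vc=[6]
9: 0xae (blk 10, set 0) → L1-HIT  vc=[6]
10: 0x66 (blk 6, set 0) → VC-HIT  vc=[10]

SEQ = [MISS, L1-HIT, L1-HIT, MISS, VC-HIT, L1-HIT, VC-HIT, VC-HIT, VC-HIT, L1-HIT, VC-HIT]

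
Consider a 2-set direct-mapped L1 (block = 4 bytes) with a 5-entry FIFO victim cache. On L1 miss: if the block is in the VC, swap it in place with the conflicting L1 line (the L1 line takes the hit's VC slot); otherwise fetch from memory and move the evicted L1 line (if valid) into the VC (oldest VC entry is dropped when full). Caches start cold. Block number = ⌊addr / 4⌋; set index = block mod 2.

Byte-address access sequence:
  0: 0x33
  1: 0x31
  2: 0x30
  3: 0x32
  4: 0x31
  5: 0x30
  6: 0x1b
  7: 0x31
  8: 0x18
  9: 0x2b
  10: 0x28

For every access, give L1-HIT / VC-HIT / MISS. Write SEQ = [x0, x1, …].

SEQ = [MISS, L1-HIT, L1-HIT, L1-HIT, L1-HIT, L1-HIT, MISS, VC-HIT, VC-HIT, MISS, L1-HIT]

  [0] addr=0x33 blk=12 s=0: MISS | VC []
  [1] addr=0x31 blk=12 s=0: L1-HIT | VC []
  [2] addr=0x30 blk=12 s=0: L1-HIT | VC []
  [3] addr=0x32 blk=12 s=0: L1-HIT | VC []
  [4] addr=0x31 blk=12 s=0: L1-HIT | VC []
  [5] addr=0x30 blk=12 s=0: L1-HIT | VC []
  [6] addr=0x1b blk=6 s=0: MISS | VC [12]
  [7] addr=0x31 blk=12 s=0: VC-HIT | VC [6]
  [8] addr=0x18 blk=6 s=0: VC-HIT | VC [12]
  [9] addr=0x2b blk=10 s=0: MISS | VC [12, 6]
  [10] addr=0x28 blk=10 s=0: L1-HIT | VC [12, 6]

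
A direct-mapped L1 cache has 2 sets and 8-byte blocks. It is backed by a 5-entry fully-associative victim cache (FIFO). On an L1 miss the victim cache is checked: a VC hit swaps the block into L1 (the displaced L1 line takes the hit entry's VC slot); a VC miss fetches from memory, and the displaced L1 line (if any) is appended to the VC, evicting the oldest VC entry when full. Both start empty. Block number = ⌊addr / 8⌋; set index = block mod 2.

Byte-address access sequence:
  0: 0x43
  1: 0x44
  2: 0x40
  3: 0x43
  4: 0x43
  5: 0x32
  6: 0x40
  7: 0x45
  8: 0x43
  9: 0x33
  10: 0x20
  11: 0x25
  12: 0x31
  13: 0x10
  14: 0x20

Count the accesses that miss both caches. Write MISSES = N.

  [0] addr=0x43 blk=8 s=0: MISS | VC []
  [1] addr=0x44 blk=8 s=0: L1-HIT | VC []
  [2] addr=0x40 blk=8 s=0: L1-HIT | VC []
  [3] addr=0x43 blk=8 s=0: L1-HIT | VC []
  [4] addr=0x43 blk=8 s=0: L1-HIT | VC []
  [5] addr=0x32 blk=6 s=0: MISS | VC [8]
  [6] addr=0x40 blk=8 s=0: VC-HIT | VC [6]
  [7] addr=0x45 blk=8 s=0: L1-HIT | VC [6]
  [8] addr=0x43 blk=8 s=0: L1-HIT | VC [6]
  [9] addr=0x33 blk=6 s=0: VC-HIT | VC [8]
  [10] addr=0x20 blk=4 s=0: MISS | VC [8, 6]
  [11] addr=0x25 blk=4 s=0: L1-HIT | VC [8, 6]
  [12] addr=0x31 blk=6 s=0: VC-HIT | VC [8, 4]
  [13] addr=0x10 blk=2 s=0: MISS | VC [8, 4, 6]
  [14] addr=0x20 blk=4 s=0: VC-HIT | VC [8, 2, 6]

MISSES = 4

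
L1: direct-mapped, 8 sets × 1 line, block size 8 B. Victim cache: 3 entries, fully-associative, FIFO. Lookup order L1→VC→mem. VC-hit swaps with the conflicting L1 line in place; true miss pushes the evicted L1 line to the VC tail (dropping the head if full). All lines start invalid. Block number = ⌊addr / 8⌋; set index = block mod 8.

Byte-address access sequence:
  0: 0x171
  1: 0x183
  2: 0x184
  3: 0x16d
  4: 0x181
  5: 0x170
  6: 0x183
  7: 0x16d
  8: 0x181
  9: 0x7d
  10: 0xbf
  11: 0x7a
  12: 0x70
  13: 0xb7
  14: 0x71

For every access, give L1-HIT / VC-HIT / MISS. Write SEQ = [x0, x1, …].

#0 0x171→b46/s6 MISS; vc=[]
#1 0x183→b48/s0 MISS; vc=[]
#2 0x184→b48/s0 L1-HIT; vc=[]
#3 0x16d→b45/s5 MISS; vc=[]
#4 0x181→b48/s0 L1-HIT; vc=[]
#5 0x170→b46/s6 L1-HIT; vc=[]
#6 0x183→b48/s0 L1-HIT; vc=[]
#7 0x16d→b45/s5 L1-HIT; vc=[]
#8 0x181→b48/s0 L1-HIT; vc=[]
#9 0x7d→b15/s7 MISS; vc=[]
#10 0xbf→b23/s7 MISS; vc=[15]
#11 0x7a→b15/s7 VC-HIT; vc=[23]
#12 0x70→b14/s6 MISS; vc=[23,46]
#13 0xb7→b22/s6 MISS; vc=[23,46,14]
#14 0x71→b14/s6 VC-HIT; vc=[23,46,22]

SEQ = [MISS, MISS, L1-HIT, MISS, L1-HIT, L1-HIT, L1-HIT, L1-HIT, L1-HIT, MISS, MISS, VC-HIT, MISS, MISS, VC-HIT]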